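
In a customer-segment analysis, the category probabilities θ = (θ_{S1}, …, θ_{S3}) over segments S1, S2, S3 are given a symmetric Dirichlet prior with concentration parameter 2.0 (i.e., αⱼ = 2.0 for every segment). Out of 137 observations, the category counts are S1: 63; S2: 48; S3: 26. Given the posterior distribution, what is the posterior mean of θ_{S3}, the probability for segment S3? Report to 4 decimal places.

The Dirichlet prior is conjugate to the Multinomial likelihood: each posterior αⱼ = prior αⱼ + observed count nⱼ.
Posterior concentration: (65.0, 50.0, 28.0), total = 143.0.
E[θ_{S3}|data] = α_{S3}/Σα = 28.0/143.0 = 0.1958.

0.1958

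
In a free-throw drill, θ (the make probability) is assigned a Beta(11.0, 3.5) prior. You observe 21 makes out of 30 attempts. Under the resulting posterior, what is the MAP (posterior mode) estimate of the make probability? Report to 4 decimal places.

The Beta prior is conjugate to a Binomial/Bernoulli likelihood; the update adds successes to α and failures to β.
Posterior: Beta(α+k, β+n−k) = Beta(11.0+21, 3.5+9) = Beta(32.0, 12.5).
Mode of Beta(a,b) for a,b>1 is (a−1)/(a+b−2) = 31.0/42.5 = 0.7294.

0.7294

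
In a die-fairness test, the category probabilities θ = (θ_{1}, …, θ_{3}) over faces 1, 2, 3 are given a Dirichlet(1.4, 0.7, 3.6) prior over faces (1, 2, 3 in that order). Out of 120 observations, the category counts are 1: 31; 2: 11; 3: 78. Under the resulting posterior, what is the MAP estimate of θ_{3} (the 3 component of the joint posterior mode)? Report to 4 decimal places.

0.6569

The Dirichlet prior is conjugate to the Multinomial likelihood: each posterior αⱼ = prior αⱼ + observed count nⱼ.
Posterior concentration: (32.4, 11.7, 81.6), total = 125.7.
Joint mode component: (α_{3}−1)/(Σα−K) = 80.6/122.7 = 0.6569.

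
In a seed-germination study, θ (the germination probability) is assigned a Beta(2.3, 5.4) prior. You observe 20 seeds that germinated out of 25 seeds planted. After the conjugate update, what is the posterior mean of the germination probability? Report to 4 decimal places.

0.6820

The Beta prior is conjugate to a Binomial/Bernoulli likelihood; the update adds successes to α and failures to β.
Posterior: Beta(α+k, β+n−k) = Beta(2.3+20, 5.4+5) = Beta(22.3, 10.4).
Posterior mean = α/(α+β) = 22.3/32.7 = 0.6820.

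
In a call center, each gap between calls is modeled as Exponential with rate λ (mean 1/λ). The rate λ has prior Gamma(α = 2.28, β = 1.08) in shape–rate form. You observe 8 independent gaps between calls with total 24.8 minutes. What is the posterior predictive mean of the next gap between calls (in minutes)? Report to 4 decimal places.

2.7888

With a Gamma(shape α, rate β) prior on the exponential rate λ, the posterior after n observations with total T = Σxᵢ is Gamma(α+n, β+T).
Posterior: Gamma(2.28+8, 1.08+24.8) = Gamma(10.28, 25.88).
The predictive distribution for the next observation is Lomax; its mean is β/(α−1) = 25.88/9.28 = 2.7888.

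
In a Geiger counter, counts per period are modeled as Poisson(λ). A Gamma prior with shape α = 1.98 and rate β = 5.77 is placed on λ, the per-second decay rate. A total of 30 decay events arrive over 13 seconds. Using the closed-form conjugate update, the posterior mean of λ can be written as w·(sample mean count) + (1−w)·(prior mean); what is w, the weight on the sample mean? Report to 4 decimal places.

With a Gamma(shape α, rate β) prior, the Poisson likelihood is conjugate: the posterior is Gamma(α + ΣXᵢ, β + n).
Posterior mean = (α₀+S)/(β₀+n) = [n/(β₀+n)]·(S/n) + [β₀/(β₀+n)]·(α₀/β₀), so only n and β₀ enter the weight.
Weight on data w = n/(β₀+n) = 13/(5.77+13) = 13/18.77 = 0.6926.

0.6926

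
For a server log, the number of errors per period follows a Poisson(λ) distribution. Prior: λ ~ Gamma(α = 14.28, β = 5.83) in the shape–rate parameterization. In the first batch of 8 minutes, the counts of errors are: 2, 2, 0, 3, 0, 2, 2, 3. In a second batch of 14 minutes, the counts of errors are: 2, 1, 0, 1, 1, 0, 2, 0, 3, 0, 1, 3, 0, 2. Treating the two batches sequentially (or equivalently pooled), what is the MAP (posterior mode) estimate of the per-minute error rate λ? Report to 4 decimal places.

1.5552

With a Gamma(shape α, rate β) prior, the Poisson likelihood is conjugate: the posterior is Gamma(α + ΣXᵢ, β + n).
Batch 1: sum of counts S = 14 over n = 8 minutes.
After batch 1: Gamma(α+S, β+n) = Gamma(14.28+14, 5.83+8) = Gamma(28.28, 13.83).
Batch 2: sum of counts S = 16 over n = 14 minutes.
After batch 2: Gamma(α+S, β+n) = Gamma(28.28+16, 13.83+14) = Gamma(44.28, 27.83).
Mode of Gamma(α,β) for α≥1 is (α−1)/β = 43.28/27.83 = 1.5552.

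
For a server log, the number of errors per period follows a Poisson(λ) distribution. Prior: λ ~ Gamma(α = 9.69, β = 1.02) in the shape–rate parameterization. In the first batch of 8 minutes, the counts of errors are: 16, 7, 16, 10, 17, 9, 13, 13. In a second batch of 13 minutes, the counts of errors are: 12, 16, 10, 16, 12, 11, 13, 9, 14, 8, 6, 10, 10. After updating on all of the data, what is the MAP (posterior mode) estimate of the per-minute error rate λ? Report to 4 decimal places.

11.6571

With a Gamma(shape α, rate β) prior, the Poisson likelihood is conjugate: the posterior is Gamma(α + ΣXᵢ, β + n).
Batch 1: sum of counts S = 101 over n = 8 minutes.
After batch 1: Gamma(α+S, β+n) = Gamma(9.69+101, 1.02+8) = Gamma(110.69, 9.02).
Batch 2: sum of counts S = 147 over n = 13 minutes.
After batch 2: Gamma(α+S, β+n) = Gamma(110.69+147, 9.02+13) = Gamma(257.69, 22.02).
Mode of Gamma(α,β) for α≥1 is (α−1)/β = 256.69/22.02 = 11.6571.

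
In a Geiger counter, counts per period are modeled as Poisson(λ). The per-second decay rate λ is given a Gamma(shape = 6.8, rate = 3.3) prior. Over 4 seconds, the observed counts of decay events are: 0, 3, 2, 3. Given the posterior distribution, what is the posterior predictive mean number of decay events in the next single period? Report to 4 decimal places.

2.0274

With a Gamma(shape α, rate β) prior, the Poisson likelihood is conjugate: the posterior is Gamma(α + ΣXᵢ, β + n).
Sum of counts S = 8 over n = 4 seconds.
Posterior: Gamma(α+S, β+n) = Gamma(6.8+8, 3.3+4) = Gamma(14.8, 7.3).
The predictive distribution for one future period is NegBinom with mean α/β = 2.0274.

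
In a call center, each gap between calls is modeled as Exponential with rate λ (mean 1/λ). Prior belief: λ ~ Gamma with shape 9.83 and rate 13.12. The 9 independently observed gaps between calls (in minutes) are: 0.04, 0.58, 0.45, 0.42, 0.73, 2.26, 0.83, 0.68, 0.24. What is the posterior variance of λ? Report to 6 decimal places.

0.050291

With a Gamma(shape α, rate β) prior on the exponential rate λ, the posterior after n observations with total T = Σxᵢ is Gamma(α+n, β+T).
Sum of observations T = 6.23 minutes; n = 9.
Posterior: Gamma(9.83+9, 13.12+6.23) = Gamma(18.83, 19.35).
Var = α/β² = 0.050291.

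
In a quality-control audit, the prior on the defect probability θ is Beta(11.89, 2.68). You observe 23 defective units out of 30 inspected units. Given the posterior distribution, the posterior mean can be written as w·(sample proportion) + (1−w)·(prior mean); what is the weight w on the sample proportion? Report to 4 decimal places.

0.6731

The Beta prior is conjugate to a Binomial/Bernoulli likelihood; the update adds successes to α and failures to β.
Posterior mean = (α₀+k)/(α₀+β₀+n) = [n/(α₀+β₀+n)]·(k/n) + [(α₀+β₀)/(α₀+β₀+n)]·α₀/(α₀+β₀), so only n and the prior enter the weight.
The weight on the data is w = n/(α₀+β₀+n) = 30/(11.89+2.68+30) = 30/44.57 = 0.6731.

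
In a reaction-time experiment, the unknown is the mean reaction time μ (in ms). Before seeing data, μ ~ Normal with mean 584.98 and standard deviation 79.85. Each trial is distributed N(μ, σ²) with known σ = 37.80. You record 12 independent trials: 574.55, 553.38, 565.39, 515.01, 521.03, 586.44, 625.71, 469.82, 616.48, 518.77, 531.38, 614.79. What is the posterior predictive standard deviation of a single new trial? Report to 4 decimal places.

39.3157

For Normal data with known variance σ², a Normal(μ₀, σ₀²) prior on μ is conjugate. Posterior precision = 1/σ₀² + n/σ²; posterior mean is the precision-weighted average of μ₀ and x̄.
σ₀² = 79.85² = 6376.0225, σ² = 37.80² = 1428.84; σ² + n·σ₀² = 1428.84 + 12·6376.0225 = 77941.11.
Posterior precision = 1/σ₀² + n/σ² = 1/6376.0225 + 12/1428.84 = (σ² + n·σ₀²)/(σ₀²σ²) = 77941.11/(6376.0225·1428.84); posterior variance σₙ² = σ₀²σ²/(σ² + n·σ₀²) = 6376.0225·1428.84/77941.11 = 116.887173.
Predictive variance for one new observation = σₙ² + σ² = 6376.0225·1428.84/77941.11 + 1428.84 = σ²·(σ₀² + 77941.11)/77941.11 = 1428.84·84317.1325/77941.11 = 1545.727173; SD = √(1428.84·84317.1325/77941.11) = 39.3157.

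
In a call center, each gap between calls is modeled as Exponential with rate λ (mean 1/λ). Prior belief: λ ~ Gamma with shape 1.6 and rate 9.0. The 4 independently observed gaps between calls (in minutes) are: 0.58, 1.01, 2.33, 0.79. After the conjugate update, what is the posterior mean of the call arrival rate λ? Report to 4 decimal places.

With a Gamma(shape α, rate β) prior on the exponential rate λ, the posterior after n observations with total T = Σxᵢ is Gamma(α+n, β+T).
Sum of observations T = 4.71 minutes; n = 4.
Posterior: Gamma(1.6+4, 9.0+4.71) = Gamma(5.6, 13.71).
Posterior mean of λ = α/β = 5.6/13.71 = 0.4085.

0.4085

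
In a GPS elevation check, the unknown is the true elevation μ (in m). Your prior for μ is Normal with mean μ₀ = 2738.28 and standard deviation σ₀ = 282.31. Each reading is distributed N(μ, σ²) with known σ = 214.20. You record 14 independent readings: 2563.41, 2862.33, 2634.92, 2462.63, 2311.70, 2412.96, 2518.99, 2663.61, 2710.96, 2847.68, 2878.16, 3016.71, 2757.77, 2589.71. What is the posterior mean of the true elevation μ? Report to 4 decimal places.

2662.5114

For Normal data with known variance σ², a Normal(μ₀, σ₀²) prior on μ is conjugate. Posterior precision = 1/σ₀² + n/σ²; posterior mean is the precision-weighted average of μ₀ and x̄.
Σxᵢ = 2563.41 + 2862.33 + 2634.92 + 2462.63 + 2311.70 + 2412.96 + 2518.99 + 2663.61 + 2710.96 + 2847.68 + 2878.16 + 3016.71 + 2757.77 + 2589.71 = 37231.54, so n·x̄ = 37231.54.
σ₀² = 282.31² = 79698.9361, σ² = 214.20² = 45881.64; σ² + n·σ₀² = 45881.64 + 14·79698.9361 = 1161666.7454.
Posterior mean = (μ₀/σ₀² + n·x̄/σ²)/(1/σ₀² + n/σ²) = (σ²·μ₀ + σ₀²·n·x̄)/(σ² + n·σ₀²) = (45881.64·2738.28 + 79698.9361·37231.54)/1161666.7454 = 3092950904.543794/1161666.7454 = 2662.5114.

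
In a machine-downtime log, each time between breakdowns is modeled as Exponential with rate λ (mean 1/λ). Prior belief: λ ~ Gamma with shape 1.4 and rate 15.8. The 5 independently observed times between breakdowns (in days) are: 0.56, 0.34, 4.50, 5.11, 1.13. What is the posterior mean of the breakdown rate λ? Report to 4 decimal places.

0.2332

With a Gamma(shape α, rate β) prior on the exponential rate λ, the posterior after n observations with total T = Σxᵢ is Gamma(α+n, β+T).
Sum of observations T = 11.64 days; n = 5.
Posterior: Gamma(1.4+5, 15.8+11.64) = Gamma(6.4, 27.44).
Posterior mean of λ = α/β = 6.4/27.44 = 0.2332.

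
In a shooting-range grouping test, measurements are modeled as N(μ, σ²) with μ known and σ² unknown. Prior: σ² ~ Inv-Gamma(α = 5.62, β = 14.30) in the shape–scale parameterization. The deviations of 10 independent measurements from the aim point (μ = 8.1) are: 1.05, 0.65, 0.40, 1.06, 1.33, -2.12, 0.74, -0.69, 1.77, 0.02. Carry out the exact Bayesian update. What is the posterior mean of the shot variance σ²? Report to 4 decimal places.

2.1741

With known mean μ and an Inverse-Gamma(α, β) prior on σ², the Normal likelihood is conjugate: posterior is Inv-Gamma(α + n/2, β + Σ(xᵢ−μ)²/2).
Σ(xᵢ−μ)² = (1.05)² + (0.65)² + (0.40)² + (1.06)² + (1.33)² + (-2.12)² + (0.74)² + (-0.69)² + (1.77)² + (0.02)² = 13.2289.
Posterior: Inv-Gamma(5.62 + 10/2, 14.30 + 13.2289/2) = Inv-Gamma(10.62, 20.91445).
E[σ²|data] = β/(α−1) = 20.91445/9.62 = 2.1741.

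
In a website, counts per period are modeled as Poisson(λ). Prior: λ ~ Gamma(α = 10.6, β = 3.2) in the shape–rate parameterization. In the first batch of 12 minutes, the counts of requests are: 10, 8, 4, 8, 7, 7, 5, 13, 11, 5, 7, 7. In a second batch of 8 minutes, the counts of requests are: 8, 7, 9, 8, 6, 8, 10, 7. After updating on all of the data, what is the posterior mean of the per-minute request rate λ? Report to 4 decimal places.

With a Gamma(shape α, rate β) prior, the Poisson likelihood is conjugate: the posterior is Gamma(α + ΣXᵢ, β + n).
Batch 1: sum of counts S = 92 over n = 12 minutes.
After batch 1: Gamma(α+S, β+n) = Gamma(10.6+92, 3.2+12) = Gamma(102.6, 15.2).
Batch 2: sum of counts S = 63 over n = 8 minutes.
After batch 2: Gamma(α+S, β+n) = Gamma(102.6+63, 15.2+8) = Gamma(165.6, 23.2).
Posterior mean = α/β = 165.6/23.2 = 7.1379.

7.1379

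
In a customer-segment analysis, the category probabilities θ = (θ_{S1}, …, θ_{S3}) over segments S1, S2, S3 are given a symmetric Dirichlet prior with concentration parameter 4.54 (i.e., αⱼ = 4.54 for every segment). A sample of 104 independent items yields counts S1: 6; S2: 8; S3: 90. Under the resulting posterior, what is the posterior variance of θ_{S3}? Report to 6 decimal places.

The Dirichlet prior is conjugate to the Multinomial likelihood: each posterior αⱼ = prior αⱼ + observed count nⱼ.
Posterior concentration: (10.54, 12.54, 94.54), total = 117.62.
Var[θ_j] = α_j(Σα−α_j)/((Σα)²(Σα+1)) = 94.54·23.08/(117.62²·118.62) = 0.001330.

0.001330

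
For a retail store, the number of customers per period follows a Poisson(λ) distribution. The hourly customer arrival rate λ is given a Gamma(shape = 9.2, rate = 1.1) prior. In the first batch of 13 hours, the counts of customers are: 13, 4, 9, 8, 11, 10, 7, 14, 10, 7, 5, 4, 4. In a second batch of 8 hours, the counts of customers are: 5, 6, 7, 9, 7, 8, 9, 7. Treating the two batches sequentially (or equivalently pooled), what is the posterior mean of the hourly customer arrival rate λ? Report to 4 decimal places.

With a Gamma(shape α, rate β) prior, the Poisson likelihood is conjugate: the posterior is Gamma(α + ΣXᵢ, β + n).
Batch 1: sum of counts S = 106 over n = 13 hours.
After batch 1: Gamma(α+S, β+n) = Gamma(9.2+106, 1.1+13) = Gamma(115.2, 14.1).
Batch 2: sum of counts S = 58 over n = 8 hours.
After batch 2: Gamma(α+S, β+n) = Gamma(115.2+58, 14.1+8) = Gamma(173.2, 22.1).
Posterior mean = α/β = 173.2/22.1 = 7.8371.

7.8371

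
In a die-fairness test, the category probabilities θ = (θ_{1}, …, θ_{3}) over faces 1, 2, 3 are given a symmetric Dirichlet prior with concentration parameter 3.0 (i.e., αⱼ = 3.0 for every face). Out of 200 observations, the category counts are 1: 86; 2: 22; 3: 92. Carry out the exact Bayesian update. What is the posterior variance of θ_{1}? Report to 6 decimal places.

0.001164

The Dirichlet prior is conjugate to the Multinomial likelihood: each posterior αⱼ = prior αⱼ + observed count nⱼ.
Posterior concentration: (89.0, 25.0, 95.0), total = 209.0.
Var[θ_j] = α_j(Σα−α_j)/((Σα)²(Σα+1)) = 89.0·120.0/(209.0²·210.0) = 0.001164.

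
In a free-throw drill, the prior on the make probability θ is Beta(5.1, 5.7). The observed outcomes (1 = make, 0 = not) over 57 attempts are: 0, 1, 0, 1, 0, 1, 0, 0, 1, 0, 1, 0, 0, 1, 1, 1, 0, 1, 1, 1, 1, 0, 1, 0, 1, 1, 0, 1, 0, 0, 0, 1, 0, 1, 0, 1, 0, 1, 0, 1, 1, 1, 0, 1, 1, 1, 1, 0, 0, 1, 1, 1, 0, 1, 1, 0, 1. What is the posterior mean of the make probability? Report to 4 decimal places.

The Beta prior is conjugate to a Binomial/Bernoulli likelihood; the update adds successes to α and failures to β.
Posterior: Beta(α+k, β+n−k) = Beta(5.1+33, 5.7+24) = Beta(38.1, 29.7).
Posterior mean = α/(α+β) = 38.1/67.8 = 0.5619.

0.5619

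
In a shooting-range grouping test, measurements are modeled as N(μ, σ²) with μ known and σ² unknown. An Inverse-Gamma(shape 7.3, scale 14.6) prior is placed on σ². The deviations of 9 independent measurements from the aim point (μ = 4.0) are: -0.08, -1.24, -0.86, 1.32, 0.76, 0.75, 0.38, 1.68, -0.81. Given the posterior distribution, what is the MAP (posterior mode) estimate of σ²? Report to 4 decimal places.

With known mean μ and an Inverse-Gamma(α, β) prior on σ², the Normal likelihood is conjugate: posterior is Inv-Gamma(α + n/2, β + Σ(xᵢ−μ)²/2).
Σ(xᵢ−μ)² = (-0.08)² + (-1.24)² + (-0.86)² + (1.32)² + (0.76)² + (0.75)² + (0.38)² + (1.68)² + (-0.81)² = 8.7890.
Posterior: Inv-Gamma(7.3 + 9/2, 14.6 + 8.7890/2) = Inv-Gamma(11.80, 18.99450).
Mode = β/(α+1) = 18.99450/12.80 = 1.4839.

1.4839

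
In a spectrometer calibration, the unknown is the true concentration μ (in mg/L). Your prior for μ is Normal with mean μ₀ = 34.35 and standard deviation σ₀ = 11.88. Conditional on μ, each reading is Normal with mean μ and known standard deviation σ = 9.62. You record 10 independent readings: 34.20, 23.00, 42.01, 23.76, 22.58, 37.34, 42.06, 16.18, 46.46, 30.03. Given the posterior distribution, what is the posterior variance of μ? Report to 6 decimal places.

For Normal data with known variance σ², a Normal(μ₀, σ₀²) prior on μ is conjugate. Posterior precision = 1/σ₀² + n/σ²; posterior mean is the precision-weighted average of μ₀ and x̄.
σ₀² = 11.88² = 141.1344, σ² = 9.62² = 92.5444; σ² + n·σ₀² = 92.5444 + 10·141.1344 = 1503.8884.
Posterior precision = 1/σ₀² + n/σ² = 1/141.1344 + 10/92.5444 = (σ² + n·σ₀²)/(σ₀²σ²) = 1503.8884/(141.1344·92.5444); posterior variance σₙ² = σ₀²σ²/(σ² + n·σ₀²) = 141.1344·92.5444/1503.8884 = 8.684952.

8.684952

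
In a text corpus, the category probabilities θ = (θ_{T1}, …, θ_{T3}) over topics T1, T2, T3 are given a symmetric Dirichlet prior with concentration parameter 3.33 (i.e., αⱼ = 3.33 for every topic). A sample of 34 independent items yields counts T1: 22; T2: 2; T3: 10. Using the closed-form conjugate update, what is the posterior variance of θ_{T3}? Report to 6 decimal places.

0.004694

The Dirichlet prior is conjugate to the Multinomial likelihood: each posterior αⱼ = prior αⱼ + observed count nⱼ.
Posterior concentration: (25.33, 5.33, 13.33), total = 43.99.
Var[θ_j] = α_j(Σα−α_j)/((Σα)²(Σα+1)) = 13.33·30.66/(43.99²·44.99) = 0.004694.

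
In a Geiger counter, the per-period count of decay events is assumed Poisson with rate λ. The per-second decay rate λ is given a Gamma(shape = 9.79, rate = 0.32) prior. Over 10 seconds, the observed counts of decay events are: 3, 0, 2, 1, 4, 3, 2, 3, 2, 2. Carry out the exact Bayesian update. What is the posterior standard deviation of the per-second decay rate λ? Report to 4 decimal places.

0.5463

With a Gamma(shape α, rate β) prior, the Poisson likelihood is conjugate: the posterior is Gamma(α + ΣXᵢ, β + n).
Sum of counts S = 22 over n = 10 seconds.
Posterior: Gamma(α+S, β+n) = Gamma(9.79+22, 0.32+10) = Gamma(31.79, 10.32).
SD = √α/β = √31.79/10.32 = 0.5463.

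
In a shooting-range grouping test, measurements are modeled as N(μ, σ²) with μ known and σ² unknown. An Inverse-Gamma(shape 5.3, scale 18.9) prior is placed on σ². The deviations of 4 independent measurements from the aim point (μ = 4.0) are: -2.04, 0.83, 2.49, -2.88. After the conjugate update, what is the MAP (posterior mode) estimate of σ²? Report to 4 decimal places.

With known mean μ and an Inverse-Gamma(α, β) prior on σ², the Normal likelihood is conjugate: posterior is Inv-Gamma(α + n/2, β + Σ(xᵢ−μ)²/2).
Σ(xᵢ−μ)² = (-2.04)² + (0.83)² + (2.49)² + (-2.88)² = 19.3450.
Posterior: Inv-Gamma(5.3 + 4/2, 18.9 + 19.3450/2) = Inv-Gamma(7.30, 28.57250).
Mode = β/(α+1) = 28.57250/8.30 = 3.4425.

3.4425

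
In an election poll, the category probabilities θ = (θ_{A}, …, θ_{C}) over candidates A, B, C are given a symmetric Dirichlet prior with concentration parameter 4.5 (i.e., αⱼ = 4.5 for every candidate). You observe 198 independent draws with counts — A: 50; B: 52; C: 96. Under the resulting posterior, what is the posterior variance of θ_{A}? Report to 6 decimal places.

The Dirichlet prior is conjugate to the Multinomial likelihood: each posterior αⱼ = prior αⱼ + observed count nⱼ.
Posterior concentration: (54.5, 56.5, 100.5), total = 211.5.
Var[θ_j] = α_j(Σα−α_j)/((Σα)²(Σα+1)) = 54.5·157.0/(211.5²·212.5) = 0.000900.

0.000900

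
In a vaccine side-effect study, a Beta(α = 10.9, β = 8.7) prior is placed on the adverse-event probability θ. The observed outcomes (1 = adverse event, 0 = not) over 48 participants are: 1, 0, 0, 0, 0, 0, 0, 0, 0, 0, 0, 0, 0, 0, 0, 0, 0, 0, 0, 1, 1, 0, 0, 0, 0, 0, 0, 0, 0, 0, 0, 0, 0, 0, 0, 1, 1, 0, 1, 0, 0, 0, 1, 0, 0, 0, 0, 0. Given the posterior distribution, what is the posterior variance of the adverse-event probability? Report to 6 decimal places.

0.002838

The Beta prior is conjugate to a Binomial/Bernoulli likelihood; the update adds successes to α and failures to β.
Posterior: Beta(α+k, β+n−k) = Beta(10.9+7, 8.7+41) = Beta(17.9, 49.7).
Var = αβ/((α+β)²(α+β+1)) = 17.9·49.7/(67.6²·68.6) = 0.002838.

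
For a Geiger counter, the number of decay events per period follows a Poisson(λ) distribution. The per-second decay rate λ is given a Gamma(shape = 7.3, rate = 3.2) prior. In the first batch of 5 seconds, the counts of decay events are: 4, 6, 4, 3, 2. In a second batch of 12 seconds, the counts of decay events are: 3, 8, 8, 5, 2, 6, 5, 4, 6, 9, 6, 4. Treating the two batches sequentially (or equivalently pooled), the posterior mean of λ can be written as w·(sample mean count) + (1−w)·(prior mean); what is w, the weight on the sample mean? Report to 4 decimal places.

0.8416

With a Gamma(shape α, rate β) prior, the Poisson likelihood is conjugate: the posterior is Gamma(α + ΣXᵢ, β + n).
Total number of seconds: n = 5 + 12 = 17.
Posterior mean = (α₀+S)/(β₀+n) = [n/(β₀+n)]·(S/n) + [β₀/(β₀+n)]·(α₀/β₀), so only n and β₀ enter the weight.
Weight on data w = n/(β₀+n) = 17/(3.2+17) = 17/20.2 = 0.8416.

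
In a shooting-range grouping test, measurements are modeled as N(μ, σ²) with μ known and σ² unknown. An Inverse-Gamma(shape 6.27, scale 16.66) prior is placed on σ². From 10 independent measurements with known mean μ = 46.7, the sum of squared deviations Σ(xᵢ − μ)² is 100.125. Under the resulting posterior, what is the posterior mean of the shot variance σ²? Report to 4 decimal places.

6.4968

With known mean μ and an Inverse-Gamma(α, β) prior on σ², the Normal likelihood is conjugate: posterior is Inv-Gamma(α + n/2, β + Σ(xᵢ−μ)²/2).
Posterior: Inv-Gamma(6.27 + 10/2, 16.66 + 100.125/2) = Inv-Gamma(11.27, 66.7225).
E[σ²|data] = β/(α−1) = 66.7225/10.27 = 6.4968.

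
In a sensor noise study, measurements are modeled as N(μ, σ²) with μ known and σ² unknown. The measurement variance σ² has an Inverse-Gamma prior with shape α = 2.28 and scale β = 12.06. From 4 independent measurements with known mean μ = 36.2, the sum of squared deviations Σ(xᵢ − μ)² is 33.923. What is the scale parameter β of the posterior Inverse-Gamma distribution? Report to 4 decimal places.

29.0215

With known mean μ and an Inverse-Gamma(α, β) prior on σ², the Normal likelihood is conjugate: posterior is Inv-Gamma(α + n/2, β + Σ(xᵢ−μ)²/2).
Posterior: Inv-Gamma(2.28 + 4/2, 12.06 + 33.923/2) = Inv-Gamma(4.28, 29.0215).
Posterior β = 29.0215.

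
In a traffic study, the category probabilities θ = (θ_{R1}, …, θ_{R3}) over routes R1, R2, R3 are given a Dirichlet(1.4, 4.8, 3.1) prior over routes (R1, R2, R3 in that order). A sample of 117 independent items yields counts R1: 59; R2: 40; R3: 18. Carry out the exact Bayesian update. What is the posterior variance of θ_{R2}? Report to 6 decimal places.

The Dirichlet prior is conjugate to the Multinomial likelihood: each posterior αⱼ = prior αⱼ + observed count nⱼ.
Posterior concentration: (60.4, 44.8, 21.1), total = 126.3.
Var[θ_j] = α_j(Σα−α_j)/((Σα)²(Σα+1)) = 44.8·81.5/(126.3²·127.3) = 0.001798.

0.001798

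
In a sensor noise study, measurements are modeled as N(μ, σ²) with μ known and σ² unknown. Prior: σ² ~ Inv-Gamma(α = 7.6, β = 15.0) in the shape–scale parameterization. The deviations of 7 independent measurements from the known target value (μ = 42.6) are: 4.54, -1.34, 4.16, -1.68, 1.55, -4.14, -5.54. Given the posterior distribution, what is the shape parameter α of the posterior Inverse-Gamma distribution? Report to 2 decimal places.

With known mean μ and an Inverse-Gamma(α, β) prior on σ², the Normal likelihood is conjugate: posterior is Inv-Gamma(α + n/2, β + Σ(xᵢ−μ)²/2).
Σ(xᵢ−μ)² = (4.54)² + (-1.34)² + (4.16)² + (-1.68)² + (1.55)² + (-4.14)² + (-5.54)² = 92.7689.
Posterior: Inv-Gamma(7.6 + 7/2, 15.0 + 92.7689/2) = Inv-Gamma(11.10, 61.38445).
Posterior α = 11.10.

11.10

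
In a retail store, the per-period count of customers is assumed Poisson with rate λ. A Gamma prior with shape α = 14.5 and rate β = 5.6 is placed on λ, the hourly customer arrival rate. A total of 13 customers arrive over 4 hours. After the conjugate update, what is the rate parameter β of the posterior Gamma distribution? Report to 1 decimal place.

With a Gamma(shape α, rate β) prior, the Poisson likelihood is conjugate: the posterior is Gamma(α + ΣXᵢ, β + n).
Posterior: Gamma(α+S, β+n) = Gamma(14.5+13, 5.6+4) = Gamma(27.5, 9.6).
Posterior β = 9.6.

9.6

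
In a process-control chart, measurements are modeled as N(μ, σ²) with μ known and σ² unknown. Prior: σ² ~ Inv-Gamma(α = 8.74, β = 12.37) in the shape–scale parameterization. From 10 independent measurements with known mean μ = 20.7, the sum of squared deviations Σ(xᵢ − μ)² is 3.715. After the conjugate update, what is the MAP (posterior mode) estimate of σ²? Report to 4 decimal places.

With known mean μ and an Inverse-Gamma(α, β) prior on σ², the Normal likelihood is conjugate: posterior is Inv-Gamma(α + n/2, β + Σ(xᵢ−μ)²/2).
Posterior: Inv-Gamma(8.74 + 10/2, 12.37 + 3.715/2) = Inv-Gamma(13.74, 14.2275).
Mode = β/(α+1) = 14.2275/14.74 = 0.9652.

0.9652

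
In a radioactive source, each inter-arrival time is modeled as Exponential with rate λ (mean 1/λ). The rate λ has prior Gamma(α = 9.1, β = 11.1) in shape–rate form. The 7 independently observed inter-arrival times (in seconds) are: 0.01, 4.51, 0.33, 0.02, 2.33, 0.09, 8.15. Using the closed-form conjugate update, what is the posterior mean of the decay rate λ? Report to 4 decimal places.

With a Gamma(shape α, rate β) prior on the exponential rate λ, the posterior after n observations with total T = Σxᵢ is Gamma(α+n, β+T).
Sum of observations T = 15.44 seconds; n = 7.
Posterior: Gamma(9.1+7, 11.1+15.44) = Gamma(16.1, 26.54).
Posterior mean of λ = α/β = 16.1/26.54 = 0.6066.

0.6066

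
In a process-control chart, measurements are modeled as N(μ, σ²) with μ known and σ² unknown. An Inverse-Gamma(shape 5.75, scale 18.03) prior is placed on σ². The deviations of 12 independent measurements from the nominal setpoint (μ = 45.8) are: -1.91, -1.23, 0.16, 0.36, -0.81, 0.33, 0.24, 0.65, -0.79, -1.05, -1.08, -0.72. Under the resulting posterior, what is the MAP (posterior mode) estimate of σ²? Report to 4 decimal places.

1.8052

With known mean μ and an Inverse-Gamma(α, β) prior on σ², the Normal likelihood is conjugate: posterior is Inv-Gamma(α + n/2, β + Σ(xᵢ−μ)²/2).
Σ(xᵢ−μ)² = (-1.91)² + (-1.23)² + (0.16)² + (0.36)² + (-0.81)² + (0.33)² + (0.24)² + (0.65)² + (-0.79)² + (-1.05)² + (-1.08)² + (-0.72)² = 9.9727.
Posterior: Inv-Gamma(5.75 + 12/2, 18.03 + 9.9727/2) = Inv-Gamma(11.75, 23.01635).
Mode = β/(α+1) = 23.01635/12.75 = 1.8052.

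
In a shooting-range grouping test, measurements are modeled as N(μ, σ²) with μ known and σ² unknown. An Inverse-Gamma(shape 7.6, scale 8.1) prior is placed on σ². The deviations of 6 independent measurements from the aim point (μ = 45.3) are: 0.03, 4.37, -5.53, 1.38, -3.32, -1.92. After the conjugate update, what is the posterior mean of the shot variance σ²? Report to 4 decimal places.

4.2965

With known mean μ and an Inverse-Gamma(α, β) prior on σ², the Normal likelihood is conjugate: posterior is Inv-Gamma(α + n/2, β + Σ(xᵢ−μ)²/2).
Σ(xᵢ−μ)² = (0.03)² + (4.37)² + (-5.53)² + (1.38)² + (-3.32)² + (-1.92)² = 66.2919.
Posterior: Inv-Gamma(7.6 + 6/2, 8.1 + 66.2919/2) = Inv-Gamma(10.60, 41.24595).
E[σ²|data] = β/(α−1) = 41.24595/9.60 = 4.2965.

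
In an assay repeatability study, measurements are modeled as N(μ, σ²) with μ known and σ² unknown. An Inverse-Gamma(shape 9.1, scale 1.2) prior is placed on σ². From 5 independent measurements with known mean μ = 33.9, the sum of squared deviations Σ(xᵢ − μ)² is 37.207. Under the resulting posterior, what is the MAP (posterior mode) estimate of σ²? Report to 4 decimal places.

With known mean μ and an Inverse-Gamma(α, β) prior on σ², the Normal likelihood is conjugate: posterior is Inv-Gamma(α + n/2, β + Σ(xᵢ−μ)²/2).
Posterior: Inv-Gamma(9.1 + 5/2, 1.2 + 37.207/2) = Inv-Gamma(11.60, 19.8035).
Mode = β/(α+1) = 19.8035/12.60 = 1.5717.

1.5717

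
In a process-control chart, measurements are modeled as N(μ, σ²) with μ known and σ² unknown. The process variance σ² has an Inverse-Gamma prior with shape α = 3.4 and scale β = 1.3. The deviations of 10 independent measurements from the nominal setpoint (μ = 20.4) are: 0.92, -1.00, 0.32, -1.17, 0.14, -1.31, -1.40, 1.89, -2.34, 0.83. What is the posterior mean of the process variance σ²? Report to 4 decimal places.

With known mean μ and an Inverse-Gamma(α, β) prior on σ², the Normal likelihood is conjugate: posterior is Inv-Gamma(α + n/2, β + Σ(xᵢ−μ)²/2).
Σ(xᵢ−μ)² = (0.92)² + (-1.00)² + (0.32)² + (-1.17)² + (0.14)² + (-1.31)² + (-1.40)² + (1.89)² + (-2.34)² + (0.83)² = 16.7500.
Posterior: Inv-Gamma(3.4 + 10/2, 1.3 + 16.7500/2) = Inv-Gamma(8.40, 9.67500).
E[σ²|data] = β/(α−1) = 9.67500/7.40 = 1.3074.

1.3074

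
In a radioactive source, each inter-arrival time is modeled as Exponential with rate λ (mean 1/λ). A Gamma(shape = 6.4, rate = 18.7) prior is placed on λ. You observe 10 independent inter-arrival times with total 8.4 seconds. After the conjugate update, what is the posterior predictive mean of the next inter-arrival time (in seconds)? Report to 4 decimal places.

With a Gamma(shape α, rate β) prior on the exponential rate λ, the posterior after n observations with total T = Σxᵢ is Gamma(α+n, β+T).
Posterior: Gamma(6.4+10, 18.7+8.4) = Gamma(16.4, 27.1).
The predictive distribution for the next observation is Lomax; its mean is β/(α−1) = 27.1/15.4 = 1.7597.

1.7597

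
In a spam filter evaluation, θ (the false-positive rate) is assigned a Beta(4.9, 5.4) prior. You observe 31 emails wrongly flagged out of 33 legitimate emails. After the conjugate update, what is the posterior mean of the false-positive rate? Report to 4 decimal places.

The Beta prior is conjugate to a Binomial/Bernoulli likelihood; the update adds successes to α and failures to β.
Posterior: Beta(α+k, β+n−k) = Beta(4.9+31, 5.4+2) = Beta(35.9, 7.4).
Posterior mean = α/(α+β) = 35.9/43.3 = 0.8291.

0.8291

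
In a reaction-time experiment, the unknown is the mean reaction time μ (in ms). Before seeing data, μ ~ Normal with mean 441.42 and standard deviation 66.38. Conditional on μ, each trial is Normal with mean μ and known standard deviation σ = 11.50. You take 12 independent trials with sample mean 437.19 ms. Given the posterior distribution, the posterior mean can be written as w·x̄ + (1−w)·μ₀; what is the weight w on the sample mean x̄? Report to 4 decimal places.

For Normal data with known variance σ², a Normal(μ₀, σ₀²) prior on μ is conjugate. Posterior precision = 1/σ₀² + n/σ²; posterior mean is the precision-weighted average of μ₀ and x̄.
σ₀² = 66.38² = 4406.3044, σ² = 11.50² = 132.25. Prior precision 1/σ₀² = 1/4406.3044; data precision n/σ² = 12/132.25.
w = (n/σ²)/(1/σ₀² + n/σ²) = n·σ₀²/(σ² + n·σ₀²) = 12·4406.3044/(132.25 + 12·4406.3044) = 52875.6528/53007.9028 = 0.9975.

0.9975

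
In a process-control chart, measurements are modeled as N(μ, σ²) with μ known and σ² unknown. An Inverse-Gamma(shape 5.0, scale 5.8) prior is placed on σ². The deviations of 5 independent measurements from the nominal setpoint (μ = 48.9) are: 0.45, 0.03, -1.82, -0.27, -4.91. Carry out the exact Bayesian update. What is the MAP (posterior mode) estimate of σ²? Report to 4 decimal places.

With known mean μ and an Inverse-Gamma(α, β) prior on σ², the Normal likelihood is conjugate: posterior is Inv-Gamma(α + n/2, β + Σ(xᵢ−μ)²/2).
Σ(xᵢ−μ)² = (0.45)² + (0.03)² + (-1.82)² + (-0.27)² + (-4.91)² = 27.6968.
Posterior: Inv-Gamma(5.0 + 5/2, 5.8 + 27.6968/2) = Inv-Gamma(7.50, 19.64840).
Mode = β/(α+1) = 19.64840/8.50 = 2.3116.

2.3116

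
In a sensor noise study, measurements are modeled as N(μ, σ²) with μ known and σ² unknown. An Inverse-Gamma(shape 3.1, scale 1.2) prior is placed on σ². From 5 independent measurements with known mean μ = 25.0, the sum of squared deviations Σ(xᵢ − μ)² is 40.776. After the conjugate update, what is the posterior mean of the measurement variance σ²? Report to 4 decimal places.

With known mean μ and an Inverse-Gamma(α, β) prior on σ², the Normal likelihood is conjugate: posterior is Inv-Gamma(α + n/2, β + Σ(xᵢ−μ)²/2).
Posterior: Inv-Gamma(3.1 + 5/2, 1.2 + 40.776/2) = Inv-Gamma(5.60, 21.5880).
E[σ²|data] = β/(α−1) = 21.5880/4.60 = 4.6930.

4.6930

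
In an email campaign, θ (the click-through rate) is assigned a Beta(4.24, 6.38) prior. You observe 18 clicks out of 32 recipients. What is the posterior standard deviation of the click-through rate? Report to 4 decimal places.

0.0756

The Beta prior is conjugate to a Binomial/Bernoulli likelihood; the update adds successes to α and failures to β.
Posterior: Beta(α+k, β+n−k) = Beta(4.24+18, 6.38+14) = Beta(22.24, 20.38).
Var = αβ/((α+β)²(α+β+1)) = 22.24·20.38/(42.62²·43.62) = 0.00572040; SD = √0.00572040 = 0.0756.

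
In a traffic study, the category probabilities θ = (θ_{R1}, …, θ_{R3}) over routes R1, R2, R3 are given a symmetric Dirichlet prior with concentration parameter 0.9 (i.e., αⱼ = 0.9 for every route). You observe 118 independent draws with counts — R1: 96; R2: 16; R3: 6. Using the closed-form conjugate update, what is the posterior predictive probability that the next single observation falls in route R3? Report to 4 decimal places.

The Dirichlet prior is conjugate to the Multinomial likelihood: each posterior αⱼ = prior αⱼ + observed count nⱼ.
Posterior concentration: (96.9, 16.9, 6.9), total = 120.7.
P(next = R3 | data) = α_{R3}/Σα = 0.0572.

0.0572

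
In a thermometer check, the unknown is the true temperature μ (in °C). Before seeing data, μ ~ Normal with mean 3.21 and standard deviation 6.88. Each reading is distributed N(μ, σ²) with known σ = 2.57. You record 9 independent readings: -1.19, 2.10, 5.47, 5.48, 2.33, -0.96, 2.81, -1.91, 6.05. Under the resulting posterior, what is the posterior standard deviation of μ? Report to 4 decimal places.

0.8501

For Normal data with known variance σ², a Normal(μ₀, σ₀²) prior on μ is conjugate. Posterior precision = 1/σ₀² + n/σ²; posterior mean is the precision-weighted average of μ₀ and x̄.
σ₀² = 6.88² = 47.3344, σ² = 2.57² = 6.6049; σ² + n·σ₀² = 6.6049 + 9·47.3344 = 432.6145.
Posterior precision = 1/σ₀² + n/σ² = 1/47.3344 + 9/6.6049 = (σ² + n·σ₀²)/(σ₀²σ²) = 432.6145/(47.3344·6.6049); posterior variance σₙ² = σ₀²σ²/(σ² + n·σ₀²) = 47.3344·6.6049/432.6145 = 0.722673.
Posterior SD = √σₙ² = √(47.3344·6.6049/432.6145) = 0.8501.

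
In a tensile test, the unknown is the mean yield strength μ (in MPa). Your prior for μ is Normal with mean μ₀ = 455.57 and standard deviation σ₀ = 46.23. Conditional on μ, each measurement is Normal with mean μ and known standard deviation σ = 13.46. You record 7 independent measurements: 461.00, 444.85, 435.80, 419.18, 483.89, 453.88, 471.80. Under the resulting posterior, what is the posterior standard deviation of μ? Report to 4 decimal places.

5.0569

For Normal data with known variance σ², a Normal(μ₀, σ₀²) prior on μ is conjugate. Posterior precision = 1/σ₀² + n/σ²; posterior mean is the precision-weighted average of μ₀ and x̄.
σ₀² = 46.23² = 2137.2129, σ² = 13.46² = 181.1716; σ² + n·σ₀² = 181.1716 + 7·2137.2129 = 15141.6619.
Posterior precision = 1/σ₀² + n/σ² = 1/2137.2129 + 7/181.1716 = (σ² + n·σ₀²)/(σ₀²σ²) = 15141.6619/(2137.2129·181.1716); posterior variance σₙ² = σ₀²σ²/(σ² + n·σ₀²) = 2137.2129·181.1716/15141.6619 = 25.571980.
Posterior SD = √σₙ² = √(2137.2129·181.1716/15141.6619) = 5.0569.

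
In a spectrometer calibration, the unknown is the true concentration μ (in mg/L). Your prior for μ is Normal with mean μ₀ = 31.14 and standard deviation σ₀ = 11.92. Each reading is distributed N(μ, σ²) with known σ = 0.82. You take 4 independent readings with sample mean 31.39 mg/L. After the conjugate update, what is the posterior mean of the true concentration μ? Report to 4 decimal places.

31.3897

For Normal data with known variance σ², a Normal(μ₀, σ₀²) prior on μ is conjugate. Posterior precision = 1/σ₀² + n/σ²; posterior mean is the precision-weighted average of μ₀ and x̄.
n·x̄ = 4·31.39 = 125.56.
σ₀² = 11.92² = 142.0864, σ² = 0.82² = 0.6724; σ² + n·σ₀² = 0.6724 + 4·142.0864 = 569.018.
Posterior mean = (μ₀/σ₀² + n·x̄/σ²)/(1/σ₀² + n/σ²) = (σ²·μ₀ + σ₀²·n·x̄)/(σ² + n·σ₀²) = (0.6724·31.14 + 142.0864·125.56)/569.018 = 17861.30692/569.018 = 31.3897.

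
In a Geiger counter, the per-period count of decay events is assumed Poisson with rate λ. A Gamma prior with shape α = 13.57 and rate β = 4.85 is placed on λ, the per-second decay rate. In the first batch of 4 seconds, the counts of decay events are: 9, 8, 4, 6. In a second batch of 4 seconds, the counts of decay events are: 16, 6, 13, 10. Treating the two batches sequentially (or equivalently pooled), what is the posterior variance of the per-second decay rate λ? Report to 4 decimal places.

With a Gamma(shape α, rate β) prior, the Poisson likelihood is conjugate: the posterior is Gamma(α + ΣXᵢ, β + n).
Batch 1: sum of counts S = 27 over n = 4 seconds.
After batch 1: Gamma(α+S, β+n) = Gamma(13.57+27, 4.85+4) = Gamma(40.57, 8.85).
Batch 2: sum of counts S = 45 over n = 4 seconds.
After batch 2: Gamma(α+S, β+n) = Gamma(40.57+45, 8.85+4) = Gamma(85.57, 12.85).
Var = α/β² = 85.57/12.85² = 0.5182.

0.5182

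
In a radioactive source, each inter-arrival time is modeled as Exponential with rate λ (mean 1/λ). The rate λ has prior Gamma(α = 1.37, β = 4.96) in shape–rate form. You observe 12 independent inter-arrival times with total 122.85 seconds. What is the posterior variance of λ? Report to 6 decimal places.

0.000818

With a Gamma(shape α, rate β) prior on the exponential rate λ, the posterior after n observations with total T = Σxᵢ is Gamma(α+n, β+T).
Posterior: Gamma(1.37+12, 4.96+122.85) = Gamma(13.37, 127.81).
Var = α/β² = 0.000818.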